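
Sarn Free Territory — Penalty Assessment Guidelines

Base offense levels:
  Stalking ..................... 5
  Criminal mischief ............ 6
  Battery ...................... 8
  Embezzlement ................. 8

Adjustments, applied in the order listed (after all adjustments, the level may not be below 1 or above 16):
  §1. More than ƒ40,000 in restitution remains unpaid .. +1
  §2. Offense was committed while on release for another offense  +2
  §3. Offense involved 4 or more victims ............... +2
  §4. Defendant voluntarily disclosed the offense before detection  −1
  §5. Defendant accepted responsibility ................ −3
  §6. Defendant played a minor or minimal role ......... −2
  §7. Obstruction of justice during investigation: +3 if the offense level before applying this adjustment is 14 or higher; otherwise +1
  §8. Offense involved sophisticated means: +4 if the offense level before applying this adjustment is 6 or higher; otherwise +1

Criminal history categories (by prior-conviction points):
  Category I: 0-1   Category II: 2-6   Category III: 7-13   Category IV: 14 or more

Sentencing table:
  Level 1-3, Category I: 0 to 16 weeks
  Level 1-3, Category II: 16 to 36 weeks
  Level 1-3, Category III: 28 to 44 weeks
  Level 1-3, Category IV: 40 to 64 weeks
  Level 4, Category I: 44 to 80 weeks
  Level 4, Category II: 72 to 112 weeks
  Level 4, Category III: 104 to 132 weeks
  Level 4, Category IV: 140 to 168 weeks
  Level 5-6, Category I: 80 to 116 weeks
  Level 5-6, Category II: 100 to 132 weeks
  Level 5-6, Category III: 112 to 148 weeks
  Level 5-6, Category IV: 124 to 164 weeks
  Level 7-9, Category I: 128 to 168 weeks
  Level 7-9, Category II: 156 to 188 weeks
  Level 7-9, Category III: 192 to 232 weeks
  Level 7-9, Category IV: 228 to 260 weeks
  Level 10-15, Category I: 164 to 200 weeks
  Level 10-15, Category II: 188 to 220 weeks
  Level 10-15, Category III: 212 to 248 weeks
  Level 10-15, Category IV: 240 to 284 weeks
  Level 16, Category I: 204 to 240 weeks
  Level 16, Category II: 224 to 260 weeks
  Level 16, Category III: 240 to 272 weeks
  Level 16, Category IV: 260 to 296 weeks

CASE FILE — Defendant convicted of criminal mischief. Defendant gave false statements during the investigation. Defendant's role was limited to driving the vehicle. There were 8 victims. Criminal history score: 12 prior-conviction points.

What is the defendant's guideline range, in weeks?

192-232 weeks

Base offense level for criminal mischief: 6.
§2 does not apply.
§3 applies: 6 + 2 = 8.
§5 does not apply.
§6 applies: 8 − 2 = 6.
§7 applies (level before this adjustment is 6 < 14, so +1): 6 + 1 = 7.
Final offense level: 7.
Criminal history: 12 prior points → Category III (7-13).
Level 7 falls in the 7-9 band.
Grid: Level 7-9 × Category III = 192-232 weeks.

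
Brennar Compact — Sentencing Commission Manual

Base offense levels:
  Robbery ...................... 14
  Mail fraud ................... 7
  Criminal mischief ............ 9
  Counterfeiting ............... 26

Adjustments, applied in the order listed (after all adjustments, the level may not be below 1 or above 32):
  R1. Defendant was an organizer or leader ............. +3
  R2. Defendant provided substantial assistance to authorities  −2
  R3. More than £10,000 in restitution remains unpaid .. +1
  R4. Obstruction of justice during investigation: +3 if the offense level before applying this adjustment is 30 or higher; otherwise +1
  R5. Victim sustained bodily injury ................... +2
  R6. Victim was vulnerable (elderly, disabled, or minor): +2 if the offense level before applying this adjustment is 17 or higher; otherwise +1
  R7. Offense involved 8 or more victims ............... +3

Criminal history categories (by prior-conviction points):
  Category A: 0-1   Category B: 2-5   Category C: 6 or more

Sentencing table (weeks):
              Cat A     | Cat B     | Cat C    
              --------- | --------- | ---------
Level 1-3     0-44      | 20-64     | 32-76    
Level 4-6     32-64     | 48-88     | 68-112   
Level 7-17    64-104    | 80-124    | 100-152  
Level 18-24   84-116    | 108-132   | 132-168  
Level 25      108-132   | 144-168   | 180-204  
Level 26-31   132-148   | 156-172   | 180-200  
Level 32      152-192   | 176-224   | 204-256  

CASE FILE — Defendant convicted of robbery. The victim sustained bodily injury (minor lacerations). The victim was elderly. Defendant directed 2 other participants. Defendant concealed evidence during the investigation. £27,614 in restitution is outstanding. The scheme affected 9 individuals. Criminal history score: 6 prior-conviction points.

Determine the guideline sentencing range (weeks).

Base offense level for robbery: 14.
R1 applies: 14 + 3 = 17.
R2 does not apply.
R3 applies: 17 + 1 = 18.
R4 applies (level before this adjustment is 18 < 30, so +1): 18 + 1 = 19.
R5 applies: 19 + 2 = 21.
R6 applies (level before this adjustment is 21 ≥ 17, so +2): 21 + 2 = 23.
R7 applies: 23 + 3 = 26.
Final offense level: 26.
Criminal history: 6 prior points → Category C (6+).
Level 26 falls in the 26-31 band.
Grid: Level 26-31 × Category C = 180-200 weeks.

180-200 weeks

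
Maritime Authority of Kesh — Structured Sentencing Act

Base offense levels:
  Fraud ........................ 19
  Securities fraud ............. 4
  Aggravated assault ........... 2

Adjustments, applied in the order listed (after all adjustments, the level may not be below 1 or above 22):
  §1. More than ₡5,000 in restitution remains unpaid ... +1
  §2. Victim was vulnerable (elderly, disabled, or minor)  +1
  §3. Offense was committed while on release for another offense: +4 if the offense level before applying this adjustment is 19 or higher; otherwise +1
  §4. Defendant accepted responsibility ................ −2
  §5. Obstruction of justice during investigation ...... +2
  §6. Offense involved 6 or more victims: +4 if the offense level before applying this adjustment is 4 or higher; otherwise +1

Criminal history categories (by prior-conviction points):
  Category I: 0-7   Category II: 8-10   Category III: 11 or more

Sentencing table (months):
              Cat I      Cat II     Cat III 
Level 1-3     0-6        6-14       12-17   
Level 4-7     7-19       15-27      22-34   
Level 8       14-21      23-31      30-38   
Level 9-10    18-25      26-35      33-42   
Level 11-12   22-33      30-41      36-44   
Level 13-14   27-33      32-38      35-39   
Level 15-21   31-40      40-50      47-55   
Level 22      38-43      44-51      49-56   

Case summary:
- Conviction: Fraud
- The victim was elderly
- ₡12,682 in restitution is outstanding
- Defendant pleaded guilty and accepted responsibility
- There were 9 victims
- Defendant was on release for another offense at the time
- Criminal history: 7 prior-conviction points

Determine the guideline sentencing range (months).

38-43 months

Base offense level for fraud: 19.
§1 applies: 19 + 1 = 20.
§2 applies: 20 + 1 = 21.
§3 applies (level before this adjustment is 21 ≥ 19, so +4): 21 + 4 = 25.
§4 applies: 25 − 2 = 23.
§6 applies (level before this adjustment is 23 ≥ 4, so +4): 23 + 4 = 27.
Level 27 exceeds the maximum of 22; capped at 22.
Final offense level: 22.
Criminal history: 7 prior points → Category I (0-7).
Level 22 falls in the 22 band.
Grid: Level 22 × Category I = 38-43 months.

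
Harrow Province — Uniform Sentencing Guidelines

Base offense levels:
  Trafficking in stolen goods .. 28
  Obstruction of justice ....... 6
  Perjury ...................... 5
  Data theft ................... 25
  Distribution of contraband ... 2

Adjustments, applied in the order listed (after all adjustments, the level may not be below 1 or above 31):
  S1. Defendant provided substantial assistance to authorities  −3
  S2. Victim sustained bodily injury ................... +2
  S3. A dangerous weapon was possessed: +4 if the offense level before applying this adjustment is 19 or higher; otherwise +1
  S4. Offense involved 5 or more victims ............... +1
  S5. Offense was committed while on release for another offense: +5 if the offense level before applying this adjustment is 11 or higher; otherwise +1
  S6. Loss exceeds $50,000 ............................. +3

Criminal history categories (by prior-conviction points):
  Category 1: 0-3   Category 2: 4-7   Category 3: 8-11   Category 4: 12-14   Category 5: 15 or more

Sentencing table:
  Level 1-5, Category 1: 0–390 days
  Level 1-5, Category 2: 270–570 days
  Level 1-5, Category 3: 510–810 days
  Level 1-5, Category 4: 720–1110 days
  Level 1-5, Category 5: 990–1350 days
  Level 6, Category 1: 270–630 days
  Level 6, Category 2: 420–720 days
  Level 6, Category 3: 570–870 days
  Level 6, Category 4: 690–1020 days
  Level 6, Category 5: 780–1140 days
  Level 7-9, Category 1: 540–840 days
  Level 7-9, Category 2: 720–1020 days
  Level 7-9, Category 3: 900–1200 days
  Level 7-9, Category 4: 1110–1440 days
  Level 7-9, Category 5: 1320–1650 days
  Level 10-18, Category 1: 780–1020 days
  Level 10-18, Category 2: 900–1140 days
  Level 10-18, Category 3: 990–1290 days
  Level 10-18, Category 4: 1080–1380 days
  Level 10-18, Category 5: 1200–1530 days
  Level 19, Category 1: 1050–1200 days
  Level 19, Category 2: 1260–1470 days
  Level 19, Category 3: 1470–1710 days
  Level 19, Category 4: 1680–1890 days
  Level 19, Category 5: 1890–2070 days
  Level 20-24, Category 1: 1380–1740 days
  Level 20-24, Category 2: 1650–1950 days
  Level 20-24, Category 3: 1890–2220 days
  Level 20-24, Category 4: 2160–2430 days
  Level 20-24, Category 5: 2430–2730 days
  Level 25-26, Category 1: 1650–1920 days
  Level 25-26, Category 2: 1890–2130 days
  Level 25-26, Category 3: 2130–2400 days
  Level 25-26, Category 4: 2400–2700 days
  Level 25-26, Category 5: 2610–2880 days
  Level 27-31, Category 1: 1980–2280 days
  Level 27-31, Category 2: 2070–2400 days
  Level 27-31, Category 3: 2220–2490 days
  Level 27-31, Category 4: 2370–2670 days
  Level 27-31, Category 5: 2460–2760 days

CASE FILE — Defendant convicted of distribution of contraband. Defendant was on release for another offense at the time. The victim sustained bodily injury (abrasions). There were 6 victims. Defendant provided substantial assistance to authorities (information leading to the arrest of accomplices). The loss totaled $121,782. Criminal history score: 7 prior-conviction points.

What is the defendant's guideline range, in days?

420-720 days

Base offense level for distribution of contraband: 2.
S1 applies: 2 − 3 = -1.
S2 applies: -1 + 2 = 1.
S3 does not apply.
S4 applies: 1 + 1 = 2.
S5 applies (level before this adjustment is 2 < 11, so +1): 2 + 1 = 3.
S6 applies: 3 + 3 = 6.
Final offense level: 6.
Criminal history: 7 prior points → Category 2 (4-7).
Level 6 falls in the 6 band.
Grid: Level 6 × Category 2 = 420-720 days.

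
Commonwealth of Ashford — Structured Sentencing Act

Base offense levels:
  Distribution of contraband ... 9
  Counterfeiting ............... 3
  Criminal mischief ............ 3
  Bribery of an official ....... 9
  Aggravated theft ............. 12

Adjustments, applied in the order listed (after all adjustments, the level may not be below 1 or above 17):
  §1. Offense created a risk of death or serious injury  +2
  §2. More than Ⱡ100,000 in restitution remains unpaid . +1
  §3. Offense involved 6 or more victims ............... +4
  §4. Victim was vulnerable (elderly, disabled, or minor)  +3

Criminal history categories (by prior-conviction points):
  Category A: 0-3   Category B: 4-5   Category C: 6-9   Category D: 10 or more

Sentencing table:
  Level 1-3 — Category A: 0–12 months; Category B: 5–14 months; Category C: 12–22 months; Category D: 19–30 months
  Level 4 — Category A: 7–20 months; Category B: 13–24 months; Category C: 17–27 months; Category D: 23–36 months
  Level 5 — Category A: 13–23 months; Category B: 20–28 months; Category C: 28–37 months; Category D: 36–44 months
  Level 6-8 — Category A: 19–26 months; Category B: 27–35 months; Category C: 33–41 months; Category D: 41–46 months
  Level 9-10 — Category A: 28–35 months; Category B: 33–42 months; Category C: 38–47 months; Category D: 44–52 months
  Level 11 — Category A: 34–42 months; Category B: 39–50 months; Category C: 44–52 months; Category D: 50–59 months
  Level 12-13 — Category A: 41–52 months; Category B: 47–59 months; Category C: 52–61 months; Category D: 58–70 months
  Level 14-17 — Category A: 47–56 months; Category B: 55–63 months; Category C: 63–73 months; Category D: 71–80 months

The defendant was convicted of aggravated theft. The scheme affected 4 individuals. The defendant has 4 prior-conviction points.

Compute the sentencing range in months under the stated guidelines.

Base offense level for aggravated theft: 12.
Final offense level: 12.
Criminal history: 4 prior points → Category B (4-5).
Level 12 falls in the 12-13 band.
Grid: Level 12-13 × Category B = 47-59 months.

47-59 months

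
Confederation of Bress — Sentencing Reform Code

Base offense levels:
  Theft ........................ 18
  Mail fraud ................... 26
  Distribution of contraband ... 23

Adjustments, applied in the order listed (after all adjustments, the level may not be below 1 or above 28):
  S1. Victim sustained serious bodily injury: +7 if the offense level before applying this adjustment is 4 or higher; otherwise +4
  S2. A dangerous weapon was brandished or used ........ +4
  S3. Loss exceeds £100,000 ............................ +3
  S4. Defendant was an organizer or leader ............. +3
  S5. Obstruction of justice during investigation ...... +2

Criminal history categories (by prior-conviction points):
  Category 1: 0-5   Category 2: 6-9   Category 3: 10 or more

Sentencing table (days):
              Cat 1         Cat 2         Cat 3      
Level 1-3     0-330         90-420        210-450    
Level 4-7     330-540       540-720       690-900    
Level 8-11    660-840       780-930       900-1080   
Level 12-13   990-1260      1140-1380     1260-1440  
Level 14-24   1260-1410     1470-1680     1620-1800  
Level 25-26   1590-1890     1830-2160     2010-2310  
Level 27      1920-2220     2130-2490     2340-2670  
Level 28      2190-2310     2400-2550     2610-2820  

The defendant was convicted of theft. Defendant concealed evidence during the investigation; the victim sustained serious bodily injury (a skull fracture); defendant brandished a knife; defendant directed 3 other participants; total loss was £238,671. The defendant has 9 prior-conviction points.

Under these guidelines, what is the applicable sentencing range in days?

Base offense level for theft: 18.
S1 applies (level before this adjustment is 18 ≥ 4, so +7): 18 + 7 = 25.
S2 applies: 25 + 4 = 29.
S3 applies: 29 + 3 = 32.
S4 applies: 32 + 3 = 35.
S5 applies: 35 + 2 = 37.
Level 37 exceeds the maximum of 28; capped at 28.
Final offense level: 28.
Criminal history: 9 prior points → Category 2 (6-9).
Level 28 falls in the 28 band.
Grid: Level 28 × Category 2 = 2400-2550 days.

2400-2550 days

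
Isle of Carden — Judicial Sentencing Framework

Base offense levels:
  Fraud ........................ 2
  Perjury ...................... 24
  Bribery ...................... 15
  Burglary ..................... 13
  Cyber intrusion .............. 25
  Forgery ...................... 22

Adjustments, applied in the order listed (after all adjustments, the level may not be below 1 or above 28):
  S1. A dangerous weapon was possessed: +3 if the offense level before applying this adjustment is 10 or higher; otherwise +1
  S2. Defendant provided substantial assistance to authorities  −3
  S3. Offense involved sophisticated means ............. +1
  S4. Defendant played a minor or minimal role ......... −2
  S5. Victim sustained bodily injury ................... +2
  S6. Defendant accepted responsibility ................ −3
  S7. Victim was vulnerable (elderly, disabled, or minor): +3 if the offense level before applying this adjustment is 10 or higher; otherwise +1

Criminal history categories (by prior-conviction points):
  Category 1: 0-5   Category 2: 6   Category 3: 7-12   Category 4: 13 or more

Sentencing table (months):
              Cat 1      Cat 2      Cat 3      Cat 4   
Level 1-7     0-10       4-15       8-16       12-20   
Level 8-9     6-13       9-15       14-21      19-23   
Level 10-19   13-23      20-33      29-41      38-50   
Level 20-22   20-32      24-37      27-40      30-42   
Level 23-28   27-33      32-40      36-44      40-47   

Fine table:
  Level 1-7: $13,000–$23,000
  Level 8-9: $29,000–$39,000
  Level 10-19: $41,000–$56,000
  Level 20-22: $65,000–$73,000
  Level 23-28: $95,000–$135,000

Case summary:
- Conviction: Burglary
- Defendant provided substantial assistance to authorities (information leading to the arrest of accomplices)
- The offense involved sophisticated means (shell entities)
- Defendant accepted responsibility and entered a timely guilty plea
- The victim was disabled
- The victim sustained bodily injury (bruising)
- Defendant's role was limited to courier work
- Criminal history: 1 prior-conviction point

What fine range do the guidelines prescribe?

Base offense level for burglary: 13.
S2 applies: 13 − 3 = 10.
S3 applies: 10 + 1 = 11.
S4 applies: 11 − 2 = 9.
S5 applies: 9 + 2 = 11.
S6 applies: 11 − 3 = 8.
S7 applies (level before this adjustment is 8 < 10, so +1): 8 + 1 = 9.
Final offense level: 9.
Level 9 falls in the 8-9 band.
Fine table: Level 8-9 → $29,000–$39,000.

$29,000–$39,000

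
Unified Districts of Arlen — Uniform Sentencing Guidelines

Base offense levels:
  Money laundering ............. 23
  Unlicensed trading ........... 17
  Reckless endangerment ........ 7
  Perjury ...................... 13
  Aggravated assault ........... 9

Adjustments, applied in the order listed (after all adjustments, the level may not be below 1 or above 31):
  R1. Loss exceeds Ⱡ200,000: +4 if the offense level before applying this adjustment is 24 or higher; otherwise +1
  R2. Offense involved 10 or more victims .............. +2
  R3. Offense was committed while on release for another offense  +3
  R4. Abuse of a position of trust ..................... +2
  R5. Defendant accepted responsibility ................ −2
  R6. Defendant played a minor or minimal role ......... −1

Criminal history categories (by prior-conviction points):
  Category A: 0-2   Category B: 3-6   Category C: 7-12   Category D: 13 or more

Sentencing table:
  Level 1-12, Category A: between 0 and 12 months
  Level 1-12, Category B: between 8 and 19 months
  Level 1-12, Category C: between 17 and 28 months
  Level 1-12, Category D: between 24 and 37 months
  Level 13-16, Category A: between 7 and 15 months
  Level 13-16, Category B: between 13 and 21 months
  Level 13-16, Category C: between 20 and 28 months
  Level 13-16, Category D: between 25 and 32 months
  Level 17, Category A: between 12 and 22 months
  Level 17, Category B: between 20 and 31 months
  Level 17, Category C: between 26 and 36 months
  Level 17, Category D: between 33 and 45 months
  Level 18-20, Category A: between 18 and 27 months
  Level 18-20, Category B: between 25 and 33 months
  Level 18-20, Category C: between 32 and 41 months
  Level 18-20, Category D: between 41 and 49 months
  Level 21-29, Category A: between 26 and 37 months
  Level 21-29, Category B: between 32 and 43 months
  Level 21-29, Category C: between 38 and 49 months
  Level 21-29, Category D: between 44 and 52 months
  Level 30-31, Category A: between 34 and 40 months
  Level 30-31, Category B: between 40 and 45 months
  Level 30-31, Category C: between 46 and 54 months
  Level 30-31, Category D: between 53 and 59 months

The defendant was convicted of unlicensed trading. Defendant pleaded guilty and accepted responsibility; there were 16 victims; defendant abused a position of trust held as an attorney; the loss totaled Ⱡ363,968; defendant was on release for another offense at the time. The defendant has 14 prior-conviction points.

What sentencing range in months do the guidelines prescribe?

44-52 months

Base offense level for unlicensed trading: 17.
R1 applies (level before this adjustment is 17 < 24, so +1): 17 + 1 = 18.
R2 applies: 18 + 2 = 20.
R3 applies: 20 + 3 = 23.
R4 applies: 23 + 2 = 25.
R5 applies: 25 − 2 = 23.
Final offense level: 23.
Criminal history: 14 prior points → Category D (13+).
Level 23 falls in the 21-29 band.
Grid: Level 21-29 × Category D = 44-52 months.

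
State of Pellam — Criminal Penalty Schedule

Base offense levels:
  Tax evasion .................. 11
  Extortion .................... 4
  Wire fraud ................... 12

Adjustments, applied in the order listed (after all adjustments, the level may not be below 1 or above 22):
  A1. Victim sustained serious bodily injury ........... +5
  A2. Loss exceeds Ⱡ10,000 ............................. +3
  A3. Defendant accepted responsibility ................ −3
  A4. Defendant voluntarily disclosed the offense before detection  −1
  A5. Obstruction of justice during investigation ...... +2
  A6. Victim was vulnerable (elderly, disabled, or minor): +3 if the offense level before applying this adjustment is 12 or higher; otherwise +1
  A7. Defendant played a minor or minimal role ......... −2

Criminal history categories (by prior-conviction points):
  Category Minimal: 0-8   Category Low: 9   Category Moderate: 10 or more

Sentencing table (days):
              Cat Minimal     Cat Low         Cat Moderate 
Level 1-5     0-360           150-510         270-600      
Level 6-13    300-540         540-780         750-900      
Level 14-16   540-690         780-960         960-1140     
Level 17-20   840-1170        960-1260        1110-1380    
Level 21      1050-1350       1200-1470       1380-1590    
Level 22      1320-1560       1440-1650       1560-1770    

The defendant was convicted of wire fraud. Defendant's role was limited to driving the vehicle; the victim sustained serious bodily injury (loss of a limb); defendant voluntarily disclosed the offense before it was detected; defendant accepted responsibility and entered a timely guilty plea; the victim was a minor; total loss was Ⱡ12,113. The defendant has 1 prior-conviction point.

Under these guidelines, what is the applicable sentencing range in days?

Base offense level for wire fraud: 12.
A1 applies: 12 + 5 = 17.
A2 applies: 17 + 3 = 20.
A3 applies: 20 − 3 = 17.
A4 applies: 17 − 1 = 16.
A6 applies (level before this adjustment is 16 ≥ 12, so +3): 16 + 3 = 19.
A7 applies: 19 − 2 = 17.
Final offense level: 17.
Criminal history: 1 prior point → Category Minimal (0-8).
Level 17 falls in the 17-20 band.
Grid: Level 17-20 × Category Minimal = 840-1170 days.

840-1170 days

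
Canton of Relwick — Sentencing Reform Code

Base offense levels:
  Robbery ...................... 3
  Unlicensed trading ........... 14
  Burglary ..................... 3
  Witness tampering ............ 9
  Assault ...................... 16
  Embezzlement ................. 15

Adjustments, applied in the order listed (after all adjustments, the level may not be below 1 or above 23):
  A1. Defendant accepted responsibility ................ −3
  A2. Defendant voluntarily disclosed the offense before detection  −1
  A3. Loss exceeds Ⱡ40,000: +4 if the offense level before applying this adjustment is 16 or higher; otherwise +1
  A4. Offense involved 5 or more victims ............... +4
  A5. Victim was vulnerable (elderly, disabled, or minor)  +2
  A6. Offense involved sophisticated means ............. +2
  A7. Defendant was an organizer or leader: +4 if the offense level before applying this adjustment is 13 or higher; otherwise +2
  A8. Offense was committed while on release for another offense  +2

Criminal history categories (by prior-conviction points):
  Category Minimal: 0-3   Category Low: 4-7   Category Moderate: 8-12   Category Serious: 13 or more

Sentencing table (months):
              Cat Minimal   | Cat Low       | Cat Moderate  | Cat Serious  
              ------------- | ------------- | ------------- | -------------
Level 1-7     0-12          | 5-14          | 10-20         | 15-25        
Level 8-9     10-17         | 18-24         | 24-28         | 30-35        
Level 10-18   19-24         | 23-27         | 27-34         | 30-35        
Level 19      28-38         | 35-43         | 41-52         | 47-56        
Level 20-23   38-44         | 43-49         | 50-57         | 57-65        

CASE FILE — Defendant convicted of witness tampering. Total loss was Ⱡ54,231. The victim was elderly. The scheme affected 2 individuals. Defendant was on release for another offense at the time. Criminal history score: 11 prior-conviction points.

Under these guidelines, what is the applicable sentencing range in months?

Base offense level for witness tampering: 9.
A3 applies (level before this adjustment is 9 < 16, so +1): 9 + 1 = 10.
A4 does not apply.
A5 applies: 10 + 2 = 12.
A6 does not apply.
A7 does not apply.
A8 applies: 12 + 2 = 14.
Final offense level: 14.
Criminal history: 11 prior points → Category Moderate (8-12).
Level 14 falls in the 10-18 band.
Grid: Level 10-18 × Category Moderate = 27-34 months.

27-34 months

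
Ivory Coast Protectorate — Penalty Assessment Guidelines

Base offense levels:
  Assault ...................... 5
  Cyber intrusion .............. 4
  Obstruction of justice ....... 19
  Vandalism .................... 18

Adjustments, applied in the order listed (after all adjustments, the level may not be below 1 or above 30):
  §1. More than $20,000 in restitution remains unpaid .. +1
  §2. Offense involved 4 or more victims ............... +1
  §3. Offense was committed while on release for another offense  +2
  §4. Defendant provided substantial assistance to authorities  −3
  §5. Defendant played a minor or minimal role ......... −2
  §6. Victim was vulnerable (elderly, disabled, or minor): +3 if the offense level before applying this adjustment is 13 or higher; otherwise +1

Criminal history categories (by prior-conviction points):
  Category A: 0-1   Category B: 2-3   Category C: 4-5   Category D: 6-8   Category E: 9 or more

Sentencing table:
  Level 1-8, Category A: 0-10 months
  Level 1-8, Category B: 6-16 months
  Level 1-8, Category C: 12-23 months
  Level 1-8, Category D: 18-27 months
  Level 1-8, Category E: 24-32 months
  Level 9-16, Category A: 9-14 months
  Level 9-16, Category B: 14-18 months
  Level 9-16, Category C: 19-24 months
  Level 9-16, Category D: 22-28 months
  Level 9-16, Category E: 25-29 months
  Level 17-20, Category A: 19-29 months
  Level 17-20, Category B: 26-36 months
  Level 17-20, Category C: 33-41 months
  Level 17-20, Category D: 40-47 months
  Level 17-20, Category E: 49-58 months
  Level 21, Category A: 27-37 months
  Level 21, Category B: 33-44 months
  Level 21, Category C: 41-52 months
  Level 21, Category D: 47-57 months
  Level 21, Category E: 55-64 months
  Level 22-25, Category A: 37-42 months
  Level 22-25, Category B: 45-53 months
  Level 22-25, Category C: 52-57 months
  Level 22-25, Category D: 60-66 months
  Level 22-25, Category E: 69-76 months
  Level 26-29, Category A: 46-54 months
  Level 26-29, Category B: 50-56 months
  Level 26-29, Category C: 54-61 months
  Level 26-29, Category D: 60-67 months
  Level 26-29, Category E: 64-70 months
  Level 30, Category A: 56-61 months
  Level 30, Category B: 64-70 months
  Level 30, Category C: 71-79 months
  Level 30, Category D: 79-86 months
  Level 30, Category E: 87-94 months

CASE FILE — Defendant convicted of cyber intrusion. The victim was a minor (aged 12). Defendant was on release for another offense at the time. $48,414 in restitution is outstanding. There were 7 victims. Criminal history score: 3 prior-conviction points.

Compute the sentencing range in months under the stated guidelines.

14-18 months

Base offense level for cyber intrusion: 4.
§1 applies: 4 + 1 = 5.
§2 applies: 5 + 1 = 6.
§3 applies: 6 + 2 = 8.
§4 does not apply.
§6 applies (level before this adjustment is 8 < 13, so +1): 8 + 1 = 9.
Final offense level: 9.
Criminal history: 3 prior points → Category B (2-3).
Level 9 falls in the 9-16 band.
Grid: Level 9-16 × Category B = 14-18 months.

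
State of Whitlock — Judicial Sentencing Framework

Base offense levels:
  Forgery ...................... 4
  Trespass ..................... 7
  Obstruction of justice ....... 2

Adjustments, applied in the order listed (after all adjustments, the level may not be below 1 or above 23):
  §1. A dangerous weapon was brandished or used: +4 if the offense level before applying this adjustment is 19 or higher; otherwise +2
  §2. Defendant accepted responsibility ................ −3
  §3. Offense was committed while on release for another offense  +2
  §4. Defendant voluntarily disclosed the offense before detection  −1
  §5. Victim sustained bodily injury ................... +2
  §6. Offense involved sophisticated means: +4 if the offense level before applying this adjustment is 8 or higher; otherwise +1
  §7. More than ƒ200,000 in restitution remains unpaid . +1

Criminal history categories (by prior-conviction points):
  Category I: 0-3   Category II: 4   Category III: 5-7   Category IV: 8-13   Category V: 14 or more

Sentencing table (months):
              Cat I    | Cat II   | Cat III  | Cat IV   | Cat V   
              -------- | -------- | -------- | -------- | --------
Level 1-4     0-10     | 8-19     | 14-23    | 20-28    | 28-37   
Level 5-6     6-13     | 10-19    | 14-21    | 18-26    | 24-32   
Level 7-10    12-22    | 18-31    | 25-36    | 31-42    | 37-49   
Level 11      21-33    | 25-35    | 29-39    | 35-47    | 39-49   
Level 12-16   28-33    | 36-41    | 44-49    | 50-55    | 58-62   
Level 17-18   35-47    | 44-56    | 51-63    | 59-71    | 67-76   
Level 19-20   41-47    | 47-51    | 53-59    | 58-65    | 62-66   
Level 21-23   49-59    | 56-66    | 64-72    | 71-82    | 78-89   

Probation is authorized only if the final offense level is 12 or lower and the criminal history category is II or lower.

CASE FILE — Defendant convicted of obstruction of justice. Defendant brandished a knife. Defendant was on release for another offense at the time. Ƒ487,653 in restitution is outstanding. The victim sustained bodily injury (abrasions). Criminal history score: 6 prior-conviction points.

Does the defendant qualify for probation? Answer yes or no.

No

Base offense level for obstruction of justice: 2.
§1 applies (level before this adjustment is 2 < 19, so +2): 2 + 2 = 4.
§2 does not apply.
§3 applies: 4 + 2 = 6.
§4 does not apply.
§5 applies: 6 + 2 = 8.
§7 applies: 8 + 1 = 9.
Final offense level: 9.
Criminal history: 6 prior points → Category III (5-7).
Level 9 falls in the 7-10 band.
Grid: Level 7-10 × Category III = 25-36 months.
Probation check: level 9 ≤ 12 and category III > II → not eligible.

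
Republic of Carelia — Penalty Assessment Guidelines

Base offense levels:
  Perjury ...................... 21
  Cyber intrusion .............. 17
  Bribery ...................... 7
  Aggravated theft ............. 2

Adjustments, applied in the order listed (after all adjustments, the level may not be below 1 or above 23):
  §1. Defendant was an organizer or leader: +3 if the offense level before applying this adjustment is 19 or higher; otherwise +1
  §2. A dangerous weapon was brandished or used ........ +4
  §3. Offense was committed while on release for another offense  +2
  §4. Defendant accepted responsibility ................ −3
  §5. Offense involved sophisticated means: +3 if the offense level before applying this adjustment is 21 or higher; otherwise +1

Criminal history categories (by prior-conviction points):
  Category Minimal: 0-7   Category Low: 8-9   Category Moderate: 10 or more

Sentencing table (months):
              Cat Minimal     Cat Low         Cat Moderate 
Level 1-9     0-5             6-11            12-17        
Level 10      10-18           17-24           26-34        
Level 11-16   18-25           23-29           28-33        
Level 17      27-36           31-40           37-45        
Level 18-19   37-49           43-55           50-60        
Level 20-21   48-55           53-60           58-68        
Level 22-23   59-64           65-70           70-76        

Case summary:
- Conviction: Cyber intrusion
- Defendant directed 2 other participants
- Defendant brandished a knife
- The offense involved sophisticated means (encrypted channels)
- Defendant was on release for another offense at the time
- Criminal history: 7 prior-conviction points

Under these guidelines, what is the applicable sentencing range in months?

59-64 months

Base offense level for cyber intrusion: 17.
§1 applies (level before this adjustment is 17 < 19, so +1): 17 + 1 = 18.
§2 applies: 18 + 4 = 22.
§3 applies: 22 + 2 = 24.
§5 applies (level before this adjustment is 24 ≥ 21, so +3): 24 + 3 = 27.
Level 27 exceeds the maximum of 23; capped at 23.
Final offense level: 23.
Criminal history: 7 prior points → Category Minimal (0-7).
Level 23 falls in the 22-23 band.
Grid: Level 22-23 × Category Minimal = 59-64 months.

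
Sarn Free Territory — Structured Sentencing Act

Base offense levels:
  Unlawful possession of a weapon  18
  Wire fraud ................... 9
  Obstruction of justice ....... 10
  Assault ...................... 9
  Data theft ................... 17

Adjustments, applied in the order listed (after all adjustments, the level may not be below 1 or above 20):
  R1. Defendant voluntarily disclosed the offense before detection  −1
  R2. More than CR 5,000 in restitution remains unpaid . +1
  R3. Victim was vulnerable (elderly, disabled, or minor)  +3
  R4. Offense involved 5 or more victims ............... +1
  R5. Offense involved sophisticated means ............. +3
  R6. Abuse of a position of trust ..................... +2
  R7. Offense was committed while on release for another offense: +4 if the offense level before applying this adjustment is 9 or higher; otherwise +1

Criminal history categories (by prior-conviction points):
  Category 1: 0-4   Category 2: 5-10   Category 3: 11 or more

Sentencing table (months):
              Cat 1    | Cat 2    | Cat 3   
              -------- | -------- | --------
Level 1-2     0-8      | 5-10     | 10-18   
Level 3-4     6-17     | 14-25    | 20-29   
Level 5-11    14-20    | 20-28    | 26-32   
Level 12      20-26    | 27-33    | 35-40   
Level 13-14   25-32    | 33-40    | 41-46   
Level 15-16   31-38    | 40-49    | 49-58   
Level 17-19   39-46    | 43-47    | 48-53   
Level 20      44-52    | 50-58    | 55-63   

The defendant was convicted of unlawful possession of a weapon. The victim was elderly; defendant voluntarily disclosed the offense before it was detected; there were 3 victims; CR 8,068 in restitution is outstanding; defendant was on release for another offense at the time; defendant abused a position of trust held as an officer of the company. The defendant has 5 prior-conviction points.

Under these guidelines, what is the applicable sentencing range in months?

Base offense level for unlawful possession of a weapon: 18.
R1 applies: 18 − 1 = 17.
R2 applies: 17 + 1 = 18.
R3 applies: 18 + 3 = 21.
R6 applies: 21 + 2 = 23.
R7 applies (level before this adjustment is 23 ≥ 9, so +4): 23 + 4 = 27.
Level 27 exceeds the maximum of 20; capped at 20.
Final offense level: 20.
Criminal history: 5 prior points → Category 2 (5-10).
Level 20 falls in the 20 band.
Grid: Level 20 × Category 2 = 50-58 months.

50-58 months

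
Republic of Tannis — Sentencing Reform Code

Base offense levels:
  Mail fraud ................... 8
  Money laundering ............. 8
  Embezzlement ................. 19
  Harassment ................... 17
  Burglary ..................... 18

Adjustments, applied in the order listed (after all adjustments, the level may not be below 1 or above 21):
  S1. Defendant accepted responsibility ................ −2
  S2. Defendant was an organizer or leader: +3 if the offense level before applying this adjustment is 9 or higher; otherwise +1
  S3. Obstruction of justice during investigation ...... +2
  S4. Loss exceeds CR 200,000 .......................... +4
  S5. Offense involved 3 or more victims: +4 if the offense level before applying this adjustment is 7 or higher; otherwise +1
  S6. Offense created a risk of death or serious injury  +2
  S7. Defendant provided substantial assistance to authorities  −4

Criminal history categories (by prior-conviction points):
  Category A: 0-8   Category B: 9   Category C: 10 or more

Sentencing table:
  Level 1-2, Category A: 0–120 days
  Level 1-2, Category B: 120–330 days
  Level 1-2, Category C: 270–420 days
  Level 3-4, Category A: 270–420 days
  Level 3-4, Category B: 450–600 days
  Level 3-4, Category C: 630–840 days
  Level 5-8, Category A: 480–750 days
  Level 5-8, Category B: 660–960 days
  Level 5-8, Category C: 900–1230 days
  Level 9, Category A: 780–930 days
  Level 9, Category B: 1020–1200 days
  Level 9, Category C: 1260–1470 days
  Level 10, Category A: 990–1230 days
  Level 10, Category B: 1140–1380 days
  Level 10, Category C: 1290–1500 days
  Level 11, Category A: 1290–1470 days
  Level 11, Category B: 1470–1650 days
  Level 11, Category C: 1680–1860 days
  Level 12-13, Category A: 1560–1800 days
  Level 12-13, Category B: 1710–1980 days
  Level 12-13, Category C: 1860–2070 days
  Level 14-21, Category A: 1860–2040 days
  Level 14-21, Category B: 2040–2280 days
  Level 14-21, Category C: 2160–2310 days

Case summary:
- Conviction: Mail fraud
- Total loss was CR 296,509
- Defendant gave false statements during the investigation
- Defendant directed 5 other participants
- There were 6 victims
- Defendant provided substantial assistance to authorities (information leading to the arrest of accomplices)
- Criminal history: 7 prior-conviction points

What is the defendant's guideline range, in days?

Base offense level for mail fraud: 8.
S2 applies (level before this adjustment is 8 < 9, so +1): 8 + 1 = 9.
S3 applies: 9 + 2 = 11.
S4 applies: 11 + 4 = 15.
S5 applies (level before this adjustment is 15 ≥ 7, so +4): 15 + 4 = 19.
S7 applies: 19 − 4 = 15.
Final offense level: 15.
Criminal history: 7 prior points → Category A (0-8).
Level 15 falls in the 14-21 band.
Grid: Level 14-21 × Category A = 1860-2040 days.

1860-2040 days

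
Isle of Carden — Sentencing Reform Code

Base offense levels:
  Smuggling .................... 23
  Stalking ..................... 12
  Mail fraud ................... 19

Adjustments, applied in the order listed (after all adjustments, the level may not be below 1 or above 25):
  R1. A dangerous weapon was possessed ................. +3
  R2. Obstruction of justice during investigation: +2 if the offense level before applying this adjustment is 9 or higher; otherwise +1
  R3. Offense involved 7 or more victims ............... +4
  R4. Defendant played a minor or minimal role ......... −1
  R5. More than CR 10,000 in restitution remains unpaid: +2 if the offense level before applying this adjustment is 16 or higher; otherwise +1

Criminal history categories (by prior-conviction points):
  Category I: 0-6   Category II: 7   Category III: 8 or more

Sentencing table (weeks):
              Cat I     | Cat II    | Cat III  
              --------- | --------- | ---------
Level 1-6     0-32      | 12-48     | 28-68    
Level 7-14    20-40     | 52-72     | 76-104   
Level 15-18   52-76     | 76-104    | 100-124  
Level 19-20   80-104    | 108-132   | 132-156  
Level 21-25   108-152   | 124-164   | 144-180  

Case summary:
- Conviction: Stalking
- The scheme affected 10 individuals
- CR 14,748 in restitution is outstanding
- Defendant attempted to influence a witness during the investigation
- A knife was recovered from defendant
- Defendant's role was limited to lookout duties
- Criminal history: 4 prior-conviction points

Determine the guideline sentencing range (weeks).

Base offense level for stalking: 12.
R1 applies: 12 + 3 = 15.
R2 applies (level before this adjustment is 15 ≥ 9, so +2): 15 + 2 = 17.
R3 applies: 17 + 4 = 21.
R4 applies: 21 − 1 = 20.
R5 applies (level before this adjustment is 20 ≥ 16, so +2): 20 + 2 = 22.
Final offense level: 22.
Criminal history: 4 prior points → Category I (0-6).
Level 22 falls in the 21-25 band.
Grid: Level 21-25 × Category I = 108-152 weeks.

108-152 weeks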